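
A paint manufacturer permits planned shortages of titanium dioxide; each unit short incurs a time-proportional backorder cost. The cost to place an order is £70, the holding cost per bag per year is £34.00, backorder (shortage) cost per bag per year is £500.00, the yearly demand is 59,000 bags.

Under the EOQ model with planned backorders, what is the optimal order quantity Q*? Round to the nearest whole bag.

509 bags

Basic EOQ = √(2·59,000·70/34) = 492.891
Backorder adjustment √((H+b)/b) = √((34+500)/500) = 1.0334
Q* = 492.891 × 1.0334 ≈ 509.37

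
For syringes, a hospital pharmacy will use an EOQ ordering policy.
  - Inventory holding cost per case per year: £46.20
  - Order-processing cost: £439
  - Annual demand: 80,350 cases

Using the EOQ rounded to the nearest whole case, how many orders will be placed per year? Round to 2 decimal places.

65.01 orders per year

Optimal lot size Q* = (2 × 80,350 × £439 / £46.2)^½ ≈ 1,235.72 → Q = 1,236
N = D/Q = 80,350/1,236 ≈ 65.008 orders/yr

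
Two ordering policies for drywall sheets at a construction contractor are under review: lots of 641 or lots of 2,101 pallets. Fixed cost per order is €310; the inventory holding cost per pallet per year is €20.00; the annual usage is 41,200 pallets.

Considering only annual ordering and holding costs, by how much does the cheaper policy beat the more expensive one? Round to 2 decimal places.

€753.89

TC(Q) = (D/Q)S + (Q/2)H
TC(641) = (41,200/641)×310 + (641/2)×20 = €26,335.12
TC(2,101) = (41,200/2,101)×310 + (2,101/2)×20 = €27,089.01
|ΔTC| = |€26,335.12 − €27,089.01| = €753.89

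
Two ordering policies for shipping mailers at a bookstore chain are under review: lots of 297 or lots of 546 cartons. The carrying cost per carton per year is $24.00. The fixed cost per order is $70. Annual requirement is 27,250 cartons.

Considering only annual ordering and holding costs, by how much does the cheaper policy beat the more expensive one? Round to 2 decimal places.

$59.03

Annual cost at Q: ordering D·S/Q plus holding Q·H/2.
TC(297) = (27,250/297)×70 + (297/2)×24 = $9,986.56
TC(546) = (27,250/546)×70 + (546/2)×24 = $10,045.59
|ΔTC| = |$9,986.56 − $10,045.59| = $59.03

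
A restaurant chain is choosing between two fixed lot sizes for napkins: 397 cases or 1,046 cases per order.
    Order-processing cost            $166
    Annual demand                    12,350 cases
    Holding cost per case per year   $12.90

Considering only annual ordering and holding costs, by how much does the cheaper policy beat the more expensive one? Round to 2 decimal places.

$982.01

Annual cost at Q: ordering D·S/Q plus holding Q·H/2.
TC(397) = (12,350/397)×166 + (397/2)×12.9 = $7,724.63
TC(1,046) = (12,350/1,046)×166 + (1,046/2)×12.9 = $8,706.64
Cheaper: Q = 397.  Difference = $982.01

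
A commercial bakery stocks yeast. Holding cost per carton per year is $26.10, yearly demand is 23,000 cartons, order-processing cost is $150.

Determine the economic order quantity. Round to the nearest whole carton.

Q* = √(2·D·S / H) = √(2·23,000·150 / 26.1) = √264,367.8 ≈ 514.17

514 cartons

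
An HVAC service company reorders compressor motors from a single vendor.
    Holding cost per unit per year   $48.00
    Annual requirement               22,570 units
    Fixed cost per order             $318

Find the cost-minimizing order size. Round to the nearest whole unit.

Optimal lot size Q* = (2 × 22,570 × $318 / $48)^½ ≈ 546.86

547 units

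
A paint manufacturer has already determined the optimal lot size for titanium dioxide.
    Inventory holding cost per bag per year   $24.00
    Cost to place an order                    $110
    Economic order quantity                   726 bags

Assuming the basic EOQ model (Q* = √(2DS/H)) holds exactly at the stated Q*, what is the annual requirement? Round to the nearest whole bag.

From Q* = √(2DS/H) ⇒ Q*² = 2DS/H.
D = Q²H / (2S) = 726² × 24 / (2 × 110) = 57,499.20

57,499 bags per year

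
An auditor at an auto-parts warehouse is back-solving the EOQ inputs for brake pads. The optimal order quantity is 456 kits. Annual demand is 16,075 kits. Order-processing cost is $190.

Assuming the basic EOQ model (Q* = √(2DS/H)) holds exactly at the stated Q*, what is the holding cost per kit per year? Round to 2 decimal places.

$29.38

From Q* = √(2DS/H) ⇒ Q*² = 2DS/H.
H = 2DS / Q² = 2 × 16,075 × 190 / 456² = 29.3768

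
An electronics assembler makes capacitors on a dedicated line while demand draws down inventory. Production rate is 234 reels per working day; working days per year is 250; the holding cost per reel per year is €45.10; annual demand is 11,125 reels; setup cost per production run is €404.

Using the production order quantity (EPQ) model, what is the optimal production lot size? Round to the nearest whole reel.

496 reels

Daily demand d = 11,125/250 = 44.500; p = 234; 1 − d/p = 0.80983
EPQ = √(2DS / (H(1 − d/p)))
    = √(2 × 11,125 × 404 / (45.1 × 0.80983)) ≈ 496.10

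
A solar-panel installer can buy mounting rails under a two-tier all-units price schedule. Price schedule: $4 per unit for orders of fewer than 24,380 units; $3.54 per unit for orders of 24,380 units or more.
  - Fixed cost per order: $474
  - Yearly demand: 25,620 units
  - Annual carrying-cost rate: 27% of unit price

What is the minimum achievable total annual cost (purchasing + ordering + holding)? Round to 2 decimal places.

$102,844.11

H₁ = 27%×$4 = $1.0800;  H₂ = 27%×$3.54 = $0.9558
EOQ₁ = √(2×25,620×474/1.0800) = 4,742.22  (< 24,380, feasible at tier 1)
EOQ₂ = √(2×25,620×474/0.9558) = 5,040.92  (< 24,380 → use Q = 24,380 at tier-2 price)
TC(tier 1 (EOQ₁), Q≈4,742.2) = $107,601.60
TC(tier 2, Q≈24,380.0) = $102,844.11
Minimum at tier 2: $102,844.11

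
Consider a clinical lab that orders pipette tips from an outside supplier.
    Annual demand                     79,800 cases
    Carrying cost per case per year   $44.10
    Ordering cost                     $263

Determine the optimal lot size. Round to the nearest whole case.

Optimal lot size Q* = (2 × 79,800 × $263 / $44.1)^½ ≈ 975.61

976 cases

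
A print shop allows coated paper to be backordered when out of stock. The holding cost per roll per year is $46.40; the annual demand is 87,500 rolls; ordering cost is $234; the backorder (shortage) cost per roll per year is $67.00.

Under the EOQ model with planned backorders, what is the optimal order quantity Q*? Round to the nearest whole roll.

Basic EOQ = √(2·87,500·234/46.4) = 939.438
Backorder adjustment √((H+b)/b) = √((46.4+67)/67) = 1.3010
Q* = 939.438 × 1.3010 ≈ 1,222.19

1,222 rolls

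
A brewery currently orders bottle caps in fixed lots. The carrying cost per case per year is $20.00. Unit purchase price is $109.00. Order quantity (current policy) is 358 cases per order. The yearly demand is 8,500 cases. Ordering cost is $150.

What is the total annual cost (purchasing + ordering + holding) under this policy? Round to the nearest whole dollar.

$933,641

Orders/yr = 8,500/358 = 23.743; ordering cost = 23.743 × $150 = $3,561.45
Average inventory = 358/2 = 179; holding cost = 179 × $20 = $3,580.00
Purchase cost = D·C = 8,500 × 109 = $926,500.00
Total = $3,561.45 + $3,580.00 + $926,500.00 = $933,641.45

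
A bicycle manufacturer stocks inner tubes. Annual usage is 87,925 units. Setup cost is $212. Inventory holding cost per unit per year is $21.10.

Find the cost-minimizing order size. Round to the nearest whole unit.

2DS/H = 2·87,925·212/21.1 = 1,766,834.12
EOQ = √1,766,834.12 ≈ 1,329.22

1,329 units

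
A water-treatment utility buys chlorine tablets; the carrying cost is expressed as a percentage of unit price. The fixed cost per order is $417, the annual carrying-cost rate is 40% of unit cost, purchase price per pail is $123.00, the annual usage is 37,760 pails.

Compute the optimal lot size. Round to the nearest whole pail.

H = i·C = 0.4 × $123 = $49.2000 per pail-year
Optimal lot size Q* = (2 × 37,760 × $417 / $49.2)^½ ≈ 800.05

800 pails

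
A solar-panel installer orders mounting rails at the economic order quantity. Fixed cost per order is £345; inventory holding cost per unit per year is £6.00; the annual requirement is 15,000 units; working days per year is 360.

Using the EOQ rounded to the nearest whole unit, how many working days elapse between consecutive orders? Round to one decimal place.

Q* = √(2·D·S / H) = √(2·15,000·345 / 6) = √1,725,000.0 ≈ 1,313.39 → Q = 1,313 units
T = Q/D × 360 days = 1,313/15,000 × 360 = 31.512 days

31.5 days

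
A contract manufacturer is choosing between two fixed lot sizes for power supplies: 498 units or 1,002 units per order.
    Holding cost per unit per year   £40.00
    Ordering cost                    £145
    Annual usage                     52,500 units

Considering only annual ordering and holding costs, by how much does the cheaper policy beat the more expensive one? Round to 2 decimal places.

Annual cost at Q: ordering D·S/Q plus holding Q·H/2.
TC(498) = (52,500/498)×145 + (498/2)×40 = £25,246.14
TC(1,002) = (52,500/1,002)×145 + (1,002/2)×40 = £27,637.31
Lots of 498 are cheaper by £2,391.16.

£2,391.16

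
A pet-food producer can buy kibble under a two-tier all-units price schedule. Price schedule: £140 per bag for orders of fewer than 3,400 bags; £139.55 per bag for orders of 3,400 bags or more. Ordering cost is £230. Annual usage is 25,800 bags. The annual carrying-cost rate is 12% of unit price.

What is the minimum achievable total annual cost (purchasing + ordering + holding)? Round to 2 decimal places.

H₁ = 12%×£140 = £16.8000;  H₂ = 12%×£139.55 = £16.7460
EOQ₁ = √(2×25,800×230/16.8000) = 840.49  (< 3,400, feasible at tier 1)
EOQ₂ = √(2×25,800×230/16.7460) = 841.85  (< 3,400 → use Q = 3,400 at tier-2 price)
TC(tier 1 (EOQ₁), Q≈840.5) = £3,626,120.28
TC(tier 2, Q≈3,400.0) = £3,630,603.49
Minimum at tier 1 (EOQ₁): £3,626,120.28

£3,626,120.28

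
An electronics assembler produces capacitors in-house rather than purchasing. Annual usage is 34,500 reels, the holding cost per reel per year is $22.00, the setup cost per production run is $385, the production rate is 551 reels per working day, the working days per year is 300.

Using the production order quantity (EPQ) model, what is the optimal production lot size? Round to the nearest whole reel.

Daily demand d = 34,500/300 = 115.000; p = 551; 1 − d/p = 0.79129
EPQ = √(2DS / (H(1 − d/p)))
    = √(2 × 34,500 × 385 / (22 × 0.79129)) ≈ 1,235.31

1,235 reels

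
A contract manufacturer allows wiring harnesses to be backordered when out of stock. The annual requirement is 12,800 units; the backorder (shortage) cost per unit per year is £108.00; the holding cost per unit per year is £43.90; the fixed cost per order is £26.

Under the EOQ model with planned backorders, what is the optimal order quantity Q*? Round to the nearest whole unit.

146 units

Q* = √(2DS/H) · √((H + b)/b)
   = √(2 × 12,800 × 26 / 43.9) · √((43.9 + 108) / 108)
   = 123.133 × 1.1860 ≈ 146.03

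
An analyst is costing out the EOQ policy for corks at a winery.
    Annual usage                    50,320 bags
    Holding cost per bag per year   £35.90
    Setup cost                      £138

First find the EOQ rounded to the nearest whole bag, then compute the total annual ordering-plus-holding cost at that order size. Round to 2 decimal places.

£22,329.14

2DS/H = 2·50,320·138/35.9 = 386,861.28
EOQ = √386,861.28 ≈ 621.98 → Q = 622 bags
Ordering: D/Q × S = 50,320/622 × £138 = £11,164.24
Holding:  Q/2 × H = 622/2 × £35.9 = £11,164.90
Total = £11,164.24 + £11,164.90 = £22,329.14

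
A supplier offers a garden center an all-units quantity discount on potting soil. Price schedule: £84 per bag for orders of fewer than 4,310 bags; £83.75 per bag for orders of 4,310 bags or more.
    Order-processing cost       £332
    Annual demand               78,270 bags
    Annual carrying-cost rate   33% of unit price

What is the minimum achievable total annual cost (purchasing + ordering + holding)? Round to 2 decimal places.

£6,612,635.81

H₁ = 33%×£84 = £27.7200;  H₂ = 33%×£83.75 = £27.6375
EOQ₁ = √(2×78,270×332/27.7200) = 1,369.26  (< 4,310, feasible at tier 1)
EOQ₂ = √(2×78,270×332/27.6375) = 1,371.30  (< 4,310 → use Q = 4,310 at tier-2 price)
TC(tier 1 (EOQ₁), Q≈1,369.3) = £6,612,635.81
TC(tier 2, Q≈4,310.0) = £6,620,700.46
Minimum at tier 1 (EOQ₁): £6,612,635.81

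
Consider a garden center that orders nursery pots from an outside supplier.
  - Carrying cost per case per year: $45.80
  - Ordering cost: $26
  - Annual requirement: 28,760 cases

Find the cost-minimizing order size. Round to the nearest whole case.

181 cases

2DS/H = 2·28,760·26/45.8 = 32,653.28
EOQ = √32,653.28 ≈ 180.70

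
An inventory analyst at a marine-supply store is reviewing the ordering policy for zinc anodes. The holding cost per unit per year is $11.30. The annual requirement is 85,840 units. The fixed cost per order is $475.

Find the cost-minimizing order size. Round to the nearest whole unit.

2,686 units

Q* = √(2·D·S / H) = √(2·85,840·475 / 11.3) = √7,216,637.2 ≈ 2,686.38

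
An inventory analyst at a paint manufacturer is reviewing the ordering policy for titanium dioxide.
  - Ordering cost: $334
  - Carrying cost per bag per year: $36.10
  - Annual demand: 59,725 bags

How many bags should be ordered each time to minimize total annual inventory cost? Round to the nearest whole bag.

EOQ = √(2DS/H) = √(2 × 59,725 × 334 / 36.1)
    = √(1,105,160.66) ≈ 1,051.27

1,051 bags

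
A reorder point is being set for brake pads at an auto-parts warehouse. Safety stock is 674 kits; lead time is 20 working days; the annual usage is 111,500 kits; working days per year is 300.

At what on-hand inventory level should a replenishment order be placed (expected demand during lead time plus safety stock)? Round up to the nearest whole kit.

8,108 kits

Daily demand d = 111,500 / 300 = 371.667 kits/day
Demand during lead time = 371.667 × 20 = 7,433.33
Reorder point = 7,433.33 + 674 = 8,107.33 → round up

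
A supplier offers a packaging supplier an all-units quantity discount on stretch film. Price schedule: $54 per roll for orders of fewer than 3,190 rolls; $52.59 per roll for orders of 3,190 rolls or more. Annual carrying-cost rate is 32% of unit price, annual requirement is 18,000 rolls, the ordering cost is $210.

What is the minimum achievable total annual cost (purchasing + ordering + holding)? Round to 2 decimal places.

H₁ = 32%×$54 = $17.2800;  H₂ = 32%×$52.59 = $16.8288
EOQ₁ = √(2×18,000×210/17.2800) = 661.44  (< 3,190, feasible at tier 1)
EOQ₂ = √(2×18,000×210/16.8288) = 670.25  (< 3,190 → use Q = 3,190 at tier-2 price)
TC(tier 1 (EOQ₁), Q≈661.4) = $983,429.65
TC(tier 2, Q≈3,190.0) = $974,646.89
Minimum at tier 2: $974,646.89

$974,646.89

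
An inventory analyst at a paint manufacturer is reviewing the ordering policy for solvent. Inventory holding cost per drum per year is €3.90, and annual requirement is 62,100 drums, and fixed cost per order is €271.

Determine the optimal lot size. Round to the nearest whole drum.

2,938 drums

Q* = √(2·D·S / H) = √(2·62,100·271 / 3.9) = √8,630,307.7 ≈ 2,937.74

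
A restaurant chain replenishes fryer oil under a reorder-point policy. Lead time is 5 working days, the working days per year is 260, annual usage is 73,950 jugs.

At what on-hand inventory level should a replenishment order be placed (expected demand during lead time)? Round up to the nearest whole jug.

1,423 jugs

Daily demand d = 73,950 / 260 = 284.423 jugs/day
Demand during lead time = 284.423 × 5 = 1,422.12
Reorder point = 1,422.12 → round up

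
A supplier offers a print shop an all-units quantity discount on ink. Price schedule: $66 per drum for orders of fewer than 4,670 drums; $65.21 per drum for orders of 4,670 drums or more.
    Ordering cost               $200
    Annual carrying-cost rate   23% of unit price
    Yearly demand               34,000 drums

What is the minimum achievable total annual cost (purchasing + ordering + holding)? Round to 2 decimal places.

H₁ = 23%×$66 = $15.1800;  H₂ = 23%×$65.21 = $14.9983
EOQ₁ = √(2×34,000×200/15.1800) = 946.53  (< 4,670, feasible at tier 1)
EOQ₂ = √(2×34,000×200/14.9983) = 952.24  (< 4,670 → use Q = 4,670 at tier-2 price)
TC(tier 1 (EOQ₁), Q≈946.5) = $2,258,368.30
TC(tier 2, Q≈4,670.0) = $2,253,617.13
Minimum at tier 2: $2,253,617.13

$2,253,617.13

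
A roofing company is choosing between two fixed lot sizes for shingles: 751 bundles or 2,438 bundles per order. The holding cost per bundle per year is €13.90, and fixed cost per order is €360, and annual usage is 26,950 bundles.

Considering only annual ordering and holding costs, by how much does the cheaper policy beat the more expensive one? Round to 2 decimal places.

For each Q, cost = (D/Q)·S + (Q/2)·H.
TC(751) = (26,950/751)×360 + (751/2)×13.9 = €18,138.22
TC(2,438) = (26,950/2,438)×360 + (2,438/2)×13.9 = €20,923.59
|ΔTC| = |€18,138.22 − €20,923.59| = €2,785.37

€2,785.37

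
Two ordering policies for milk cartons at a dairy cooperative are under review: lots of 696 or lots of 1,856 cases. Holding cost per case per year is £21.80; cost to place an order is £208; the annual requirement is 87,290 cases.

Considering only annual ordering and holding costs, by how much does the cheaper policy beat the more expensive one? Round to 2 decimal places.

For each Q, cost = (D/Q)·S + (Q/2)·H.
TC(696) = (87,290/696)×208 + (696/2)×21.8 = £33,673.07
TC(1,856) = (87,290/1,856)×208 + (1,856/2)×21.8 = £30,012.90
Cheaper: Q = 1,856.  Difference = £3,660.17

£3,660.17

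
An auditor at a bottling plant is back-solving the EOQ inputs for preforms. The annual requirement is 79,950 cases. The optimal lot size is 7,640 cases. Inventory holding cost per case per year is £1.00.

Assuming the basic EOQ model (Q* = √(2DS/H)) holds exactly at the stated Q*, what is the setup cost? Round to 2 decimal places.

From Q* = √(2DS/H) ⇒ Q*² = 2DS/H.
S = Q²H / (2D) = 7,640² × 1 / (2 × 79,950) = 365.0381

£365.04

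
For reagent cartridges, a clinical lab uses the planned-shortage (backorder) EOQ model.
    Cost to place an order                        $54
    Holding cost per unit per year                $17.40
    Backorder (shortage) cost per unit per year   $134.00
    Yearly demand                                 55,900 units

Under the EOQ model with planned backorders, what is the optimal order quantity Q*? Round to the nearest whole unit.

Q* = √(2DS/H) · √((H + b)/b)
   = √(2 × 55,900 × 54 / 17.4) · √((17.4 + 134) / 134)
   = 589.038 × 1.0629 ≈ 626.11

626 units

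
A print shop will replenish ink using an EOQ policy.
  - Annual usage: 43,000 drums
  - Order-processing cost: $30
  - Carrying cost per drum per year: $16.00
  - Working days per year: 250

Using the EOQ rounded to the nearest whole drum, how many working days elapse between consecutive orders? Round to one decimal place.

2DS/H = 2·43,000·30/16 = 161,250.00
EOQ = √161,250.00 ≈ 401.56 → Q = 402 drums
Days between orders = 250 / (D/Q) = 250 / 106.965 ≈ 2.337

2.3 days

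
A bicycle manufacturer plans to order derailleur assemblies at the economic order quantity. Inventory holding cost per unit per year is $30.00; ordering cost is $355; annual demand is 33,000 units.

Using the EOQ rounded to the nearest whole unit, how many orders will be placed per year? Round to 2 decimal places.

Q* = √(2·D·S / H) = √(2·33,000·355 / 30) = √781,000.0 ≈ 883.74 → Q = 884
Orders per year = D/Q = 33,000 / 884 = 37.330

37.33 orders per year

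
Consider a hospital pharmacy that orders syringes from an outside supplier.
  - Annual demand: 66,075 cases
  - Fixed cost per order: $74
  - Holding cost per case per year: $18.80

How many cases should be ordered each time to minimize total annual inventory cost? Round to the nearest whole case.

721 cases

2DS/H = 2·66,075·74/18.8 = 520,164.89
EOQ = √520,164.89 ≈ 721.22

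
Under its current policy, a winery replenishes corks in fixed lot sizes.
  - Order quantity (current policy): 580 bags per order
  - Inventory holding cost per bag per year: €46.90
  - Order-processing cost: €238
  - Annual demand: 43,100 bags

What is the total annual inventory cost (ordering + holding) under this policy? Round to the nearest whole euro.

€31,287

Annual ordering cost = (D/Q)·S = (43,100/580) × 238 = €17,685.86
Annual holding cost  = (Q/2)·H = (580/2) × 46.9 = €13,601.00
Total = €17,685.86 + €13,601.00 = €31,286.86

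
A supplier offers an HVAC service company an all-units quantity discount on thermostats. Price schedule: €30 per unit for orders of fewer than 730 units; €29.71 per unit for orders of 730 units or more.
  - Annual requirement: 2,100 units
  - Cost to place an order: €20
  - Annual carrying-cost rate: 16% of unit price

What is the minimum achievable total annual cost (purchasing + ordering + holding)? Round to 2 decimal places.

€63,634.98

H₁ = 16%×€30 = €4.8000;  H₂ = 16%×€29.71 = €4.7536
EOQ₁ = √(2×2,100×20/4.8000) = 132.29  (< 730, feasible at tier 1)
EOQ₂ = √(2×2,100×20/4.7536) = 132.93  (< 730 → use Q = 730 at tier-2 price)
TC(tier 1 (EOQ₁), Q≈132.3) = €63,634.98
TC(tier 2, Q≈730.0) = €64,183.60
Minimum at tier 1 (EOQ₁): €63,634.98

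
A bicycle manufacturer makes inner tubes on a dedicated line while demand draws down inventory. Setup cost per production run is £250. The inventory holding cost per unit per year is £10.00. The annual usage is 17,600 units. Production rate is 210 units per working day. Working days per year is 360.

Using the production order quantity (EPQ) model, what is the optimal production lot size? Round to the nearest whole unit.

d = 17,600/360 = 48.8889 units/day;  effective holding cost H(1 − d/p) = 10·(1 − 48.8889/210) = 7.67196
Q* = √(2DS / H_eff) = √(2·17,600·250 / 7.67196) ≈ 1,071.00

1,071 units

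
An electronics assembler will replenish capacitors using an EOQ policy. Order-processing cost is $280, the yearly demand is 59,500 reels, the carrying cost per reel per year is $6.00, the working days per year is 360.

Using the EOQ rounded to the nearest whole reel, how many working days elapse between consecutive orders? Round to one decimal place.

EOQ = √(2DS/H) = √(2 × 59,500 × 280 / 6)
    = √(5,553,333.33) ≈ 2,356.55 → Q = 2,357 reels
T = Q/D × 360 days = 2,357/59,500 × 360 = 14.261 days

14.3 days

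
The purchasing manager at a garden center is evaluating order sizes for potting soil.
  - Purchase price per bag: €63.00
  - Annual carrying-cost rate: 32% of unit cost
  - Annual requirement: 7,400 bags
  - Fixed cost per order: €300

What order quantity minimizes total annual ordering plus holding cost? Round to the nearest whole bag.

469 bags

H = i·C = 0.32 × €63 = €20.1600 per bag-year
2DS/H = 2·7,400·300/20.16 = 220,238.10
EOQ = √220,238.10 ≈ 469.30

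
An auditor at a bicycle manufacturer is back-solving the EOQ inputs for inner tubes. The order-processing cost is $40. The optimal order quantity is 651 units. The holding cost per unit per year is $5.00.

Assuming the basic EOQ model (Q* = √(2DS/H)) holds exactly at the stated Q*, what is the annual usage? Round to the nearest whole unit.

26,488 units per year

Since Q* = (2DS/H)^½, squaring gives Q*²·H = 2DS.
D = Q²H / (2S) = 651² × 5 / (2 × 40) = 26,487.56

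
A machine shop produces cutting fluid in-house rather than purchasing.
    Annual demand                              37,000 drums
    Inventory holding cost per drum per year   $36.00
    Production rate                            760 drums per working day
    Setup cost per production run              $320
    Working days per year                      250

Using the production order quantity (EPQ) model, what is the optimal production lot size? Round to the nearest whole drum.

904 drums

d = 37,000/250 = 148.0000 drums/day;  effective holding cost H(1 − d/p) = 36·(1 − 148.0000/760) = 28.98947
Q* = √(2DS / H_eff) = √(2·37,000·320 / 28.98947) ≈ 903.80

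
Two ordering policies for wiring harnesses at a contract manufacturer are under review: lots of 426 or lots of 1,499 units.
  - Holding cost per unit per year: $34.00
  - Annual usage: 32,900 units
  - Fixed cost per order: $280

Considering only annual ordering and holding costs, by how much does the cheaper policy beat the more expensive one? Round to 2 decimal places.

For each Q, cost = (D/Q)·S + (Q/2)·H.
TC(426) = (32,900/426)×280 + (426/2)×34 = $28,866.41
TC(1,499) = (32,900/1,499)×280 + (1,499/2)×34 = $31,628.43
Lots of 426 are cheaper by $2,762.02.

$2,762.02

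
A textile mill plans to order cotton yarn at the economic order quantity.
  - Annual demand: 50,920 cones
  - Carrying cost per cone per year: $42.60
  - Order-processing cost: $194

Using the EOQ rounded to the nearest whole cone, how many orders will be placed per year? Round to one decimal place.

74.8 orders per year

Q* = √(2·D·S / H) = √(2·50,920·194 / 42.6) = √463,778.4 ≈ 681.01 → Q = 681
N = D/Q = 50,920/681 ≈ 74.772 orders/yr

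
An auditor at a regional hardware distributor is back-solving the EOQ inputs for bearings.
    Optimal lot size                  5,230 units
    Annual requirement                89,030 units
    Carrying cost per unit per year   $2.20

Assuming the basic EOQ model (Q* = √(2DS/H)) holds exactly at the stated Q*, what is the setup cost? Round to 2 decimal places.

$337.96

From Q* = √(2DS/H) ⇒ Q*² = 2DS/H.
S = Q²H / (2D) = 5,230² × 2.2 / (2 × 89,030) = 337.9556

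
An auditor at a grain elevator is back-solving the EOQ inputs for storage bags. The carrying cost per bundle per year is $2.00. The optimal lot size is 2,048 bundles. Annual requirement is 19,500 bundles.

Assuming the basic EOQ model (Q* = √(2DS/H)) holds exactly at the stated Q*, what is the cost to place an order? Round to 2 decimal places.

$215.09

EOQ relation: Q² = 2DS/H, so rearrange for the unknown.
S = Q²H / (2D) = 2,048² × 2 / (2 × 19,500) = 215.0925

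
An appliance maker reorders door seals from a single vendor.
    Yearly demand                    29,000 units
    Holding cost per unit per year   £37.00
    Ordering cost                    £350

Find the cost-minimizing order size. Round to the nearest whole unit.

Optimal lot size Q* = (2 × 29,000 × £350 / £37)^½ ≈ 740.71

741 units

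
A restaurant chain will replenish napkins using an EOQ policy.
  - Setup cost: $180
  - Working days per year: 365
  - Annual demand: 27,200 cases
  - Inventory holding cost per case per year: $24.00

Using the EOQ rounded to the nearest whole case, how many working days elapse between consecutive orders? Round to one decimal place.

8.6 days

EOQ = √(2DS/H) = √(2 × 27,200 × 180 / 24)
    = √(408,000.00) ≈ 638.75 → Q = 639 cases
T = Q/D × 365 days = 639/27,200 × 365 = 8.575 days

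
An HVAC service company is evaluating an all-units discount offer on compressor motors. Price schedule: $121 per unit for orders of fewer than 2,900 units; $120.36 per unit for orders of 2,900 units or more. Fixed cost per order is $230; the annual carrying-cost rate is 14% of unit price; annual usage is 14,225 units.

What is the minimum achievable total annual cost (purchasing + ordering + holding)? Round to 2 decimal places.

H₁ = 14%×$121 = $16.9400;  H₂ = 14%×$120.36 = $16.8504
EOQ₁ = √(2×14,225×230/16.9400) = 621.51  (< 2,900, feasible at tier 1)
EOQ₂ = √(2×14,225×230/16.8504) = 623.16  (< 2,900 → use Q = 2,900 at tier-2 price)
TC(tier 1 (EOQ₁), Q≈621.5) = $1,731,753.38
TC(tier 2, Q≈2,900.0) = $1,737,682.27
Minimum at tier 1 (EOQ₁): $1,731,753.38

$1,731,753.38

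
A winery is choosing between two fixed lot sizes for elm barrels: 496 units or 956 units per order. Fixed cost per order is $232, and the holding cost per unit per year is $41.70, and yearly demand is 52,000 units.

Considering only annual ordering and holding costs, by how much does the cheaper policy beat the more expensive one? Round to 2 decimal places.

$2,112.33

For each Q, cost = (D/Q)·S + (Q/2)·H.
TC(496) = (52,000/496)×232 + (496/2)×41.7 = $34,664.18
TC(956) = (52,000/956)×232 + (956/2)×41.7 = $32,551.85
|ΔTC| = |$34,664.18 − $32,551.85| = $2,112.33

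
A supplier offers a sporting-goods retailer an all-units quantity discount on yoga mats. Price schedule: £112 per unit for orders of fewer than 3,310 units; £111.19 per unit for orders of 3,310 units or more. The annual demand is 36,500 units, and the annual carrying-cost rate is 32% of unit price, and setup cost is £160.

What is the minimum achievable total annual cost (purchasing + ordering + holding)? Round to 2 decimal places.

£4,108,459.99

H₁ = 32%×£112 = £35.8400;  H₂ = 32%×£111.19 = £35.5808
EOQ₁ = √(2×36,500×160/35.8400) = 570.87  (< 3,310, feasible at tier 1)
EOQ₂ = √(2×36,500×160/35.5808) = 572.95  (< 3,310 → use Q = 3,310 at tier-2 price)
TC(tier 1 (EOQ₁), Q≈570.9) = £4,108,459.99
TC(tier 2, Q≈3,310.0) = £4,119,085.57
Minimum at tier 1 (EOQ₁): £4,108,459.99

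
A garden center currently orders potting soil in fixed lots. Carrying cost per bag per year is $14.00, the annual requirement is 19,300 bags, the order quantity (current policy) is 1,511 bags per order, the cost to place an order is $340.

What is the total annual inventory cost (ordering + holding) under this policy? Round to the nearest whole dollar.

Orders/yr = 19,300/1,511 = 12.773; ordering cost = 12.773 × $340 = $4,342.82
Average inventory = 1,511/2 = 755.5; holding cost = 755.5 × $14 = $10,577.00
Total = $4,342.82 + $10,577.00 = $14,919.82

$14,920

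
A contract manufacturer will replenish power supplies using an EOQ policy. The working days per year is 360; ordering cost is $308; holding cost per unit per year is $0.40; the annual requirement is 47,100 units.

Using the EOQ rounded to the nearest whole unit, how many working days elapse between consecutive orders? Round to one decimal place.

65.1 days

2DS/H = 2·47,100·308/0.4 = 72,534,000.00
EOQ = √72,534,000.00 ≈ 8,516.69 → Q = 8,517 units
Days between orders = 360 / (D/Q) = 360 / 5.530 ≈ 65.098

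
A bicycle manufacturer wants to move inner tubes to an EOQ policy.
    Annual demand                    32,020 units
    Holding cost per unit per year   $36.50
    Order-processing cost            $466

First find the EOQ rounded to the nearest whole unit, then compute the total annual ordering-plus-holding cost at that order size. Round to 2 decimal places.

Optimal lot size Q* = (2 × 32,020 × $466 / $36.5)^½ ≈ 904.22 → Q = 904 units
Orders/yr = 32,020/904 = 35.420; ordering cost = 35.420 × $466 = $16,505.88
Average inventory = 904/2 = 452; holding cost = 452 × $36.5 = $16,498.00
Total = $16,505.88 + $16,498.00 = $33,003.88

$33,003.88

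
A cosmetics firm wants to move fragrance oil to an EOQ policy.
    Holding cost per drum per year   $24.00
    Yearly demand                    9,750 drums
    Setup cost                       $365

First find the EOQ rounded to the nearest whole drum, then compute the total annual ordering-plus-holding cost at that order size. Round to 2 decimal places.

Q* = √(2·D·S / H) = √(2·9,750·365 / 24) = √296,562.5 ≈ 544.58 → Q = 545 drums
Ordering: D/Q × S = 9,750/545 × $365 = $6,529.82
Holding:  Q/2 × H = 545/2 × $24 = $6,540.00
Total = $6,529.82 + $6,540.00 = $13,069.82

$13,069.82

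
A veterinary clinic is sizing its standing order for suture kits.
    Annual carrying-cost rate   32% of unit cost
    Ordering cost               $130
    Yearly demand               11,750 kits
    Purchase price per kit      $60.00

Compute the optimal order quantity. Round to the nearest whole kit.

Holding cost per kit per year: H = 32% × $60 = $19.2000
Q* = √(2·D·S / H) = √(2·11,750·130 / 19.2) = √159,114.6 ≈ 398.89

399 kits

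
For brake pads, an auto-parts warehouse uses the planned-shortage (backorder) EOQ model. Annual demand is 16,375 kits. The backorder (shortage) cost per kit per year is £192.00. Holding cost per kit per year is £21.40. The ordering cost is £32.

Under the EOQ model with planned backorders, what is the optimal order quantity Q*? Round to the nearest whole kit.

Q* = √(2DS/H) · √((H + b)/b)
   = √(2 × 16,375 × 32 / 21.4) · √((21.4 + 192) / 192)
   = 221.296 × 1.0543 ≈ 233.30

233 kits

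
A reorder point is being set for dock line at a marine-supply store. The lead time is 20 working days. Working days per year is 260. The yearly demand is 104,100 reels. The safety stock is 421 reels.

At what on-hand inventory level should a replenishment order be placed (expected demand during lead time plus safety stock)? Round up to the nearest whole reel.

Daily demand d = 104,100 / 260 = 400.385 reels/day
Demand during lead time = 400.385 × 20 = 8,007.69
Reorder point = 8,007.69 + 421 = 8,428.69 → round up

8,429 reels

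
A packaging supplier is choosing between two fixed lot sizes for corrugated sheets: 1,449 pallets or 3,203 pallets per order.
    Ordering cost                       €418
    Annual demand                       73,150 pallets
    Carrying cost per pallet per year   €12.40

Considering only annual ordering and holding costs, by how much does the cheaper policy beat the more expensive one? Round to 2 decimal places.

Annual cost at Q: ordering D·S/Q plus holding Q·H/2.
TC(1,449) = (73,150/1,449)×418 + (1,449/2)×12.4 = €30,085.73
TC(3,203) = (73,150/3,203)×418 + (3,203/2)×12.4 = €29,404.87
Lots of 3,203 are cheaper by €680.86.

€680.86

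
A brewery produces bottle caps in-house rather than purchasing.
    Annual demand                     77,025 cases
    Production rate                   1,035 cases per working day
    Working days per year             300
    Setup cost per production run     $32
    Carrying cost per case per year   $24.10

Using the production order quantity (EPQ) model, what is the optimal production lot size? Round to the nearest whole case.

Daily demand d = 77,025/300 = 256.750; p = 1035; 1 − d/p = 0.75193
EPQ = √(2DS / (H(1 − d/p)))
    = √(2 × 77,025 × 32 / (24.1 × 0.75193)) ≈ 521.56

522 cases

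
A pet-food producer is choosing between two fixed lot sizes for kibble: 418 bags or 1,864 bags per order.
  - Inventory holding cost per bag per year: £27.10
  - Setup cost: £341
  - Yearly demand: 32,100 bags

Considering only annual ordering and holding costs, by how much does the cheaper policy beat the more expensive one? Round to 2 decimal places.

Annual cost at Q: ordering D·S/Q plus holding Q·H/2.
TC(418) = (32,100/418)×341 + (418/2)×27.1 = £31,850.74
TC(1,864) = (32,100/1,864)×341 + (1,864/2)×27.1 = £31,129.57
|ΔTC| = |£31,850.74 − £31,129.57| = £721.17

£721.17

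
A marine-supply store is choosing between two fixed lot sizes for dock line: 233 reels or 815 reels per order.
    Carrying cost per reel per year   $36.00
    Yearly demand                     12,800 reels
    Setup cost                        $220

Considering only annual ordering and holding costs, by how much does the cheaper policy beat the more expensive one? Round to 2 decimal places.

$1,845.38

TC(Q) = (D/Q)S + (Q/2)H
TC(233) = (12,800/233)×220 + (233/2)×36 = $16,279.84
TC(815) = (12,800/815)×220 + (815/2)×36 = $18,125.21
Lots of 233 are cheaper by $1,845.38.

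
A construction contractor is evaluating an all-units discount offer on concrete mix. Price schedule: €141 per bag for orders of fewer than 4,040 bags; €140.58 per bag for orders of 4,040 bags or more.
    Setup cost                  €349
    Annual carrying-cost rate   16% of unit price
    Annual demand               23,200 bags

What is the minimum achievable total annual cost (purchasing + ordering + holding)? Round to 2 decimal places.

€3,290,313.55

H₁ = 16%×€141 = €22.5600;  H₂ = 16%×€140.58 = €22.4928
EOQ₁ = √(2×23,200×349/22.5600) = 847.23  (< 4,040, feasible at tier 1)
EOQ₂ = √(2×23,200×349/22.4928) = 848.50  (< 4,040 → use Q = 4,040 at tier-2 price)
TC(tier 1 (EOQ₁), Q≈847.2) = €3,290,313.55
TC(tier 2, Q≈4,040.0) = €3,308,895.61
Minimum at tier 1 (EOQ₁): €3,290,313.55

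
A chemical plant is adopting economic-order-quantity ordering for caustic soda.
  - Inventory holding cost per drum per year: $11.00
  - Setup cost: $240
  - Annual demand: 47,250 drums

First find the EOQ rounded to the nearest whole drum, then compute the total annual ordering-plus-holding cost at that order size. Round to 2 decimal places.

$15,794.94

Optimal lot size Q* = (2 × 47,250 × $240 / $11)^½ ≈ 1,435.90 → Q = 1,436 drums
Annual ordering cost = (D/Q)·S = (47,250/1,436) × 240 = $7,896.94
Annual holding cost  = (Q/2)·H = (1,436/2) × 11 = $7,898.00
Total = $7,896.94 + $7,898.00 = $15,794.94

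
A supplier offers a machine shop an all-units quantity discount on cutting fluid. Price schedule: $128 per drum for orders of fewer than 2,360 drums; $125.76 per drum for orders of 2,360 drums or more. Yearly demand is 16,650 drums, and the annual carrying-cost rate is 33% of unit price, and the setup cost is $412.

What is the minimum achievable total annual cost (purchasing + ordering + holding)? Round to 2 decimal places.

$2,145,781.64

H₁ = 33%×$128 = $42.2400;  H₂ = 33%×$125.76 = $41.5008
EOQ₁ = √(2×16,650×412/42.2400) = 569.91  (< 2,360, feasible at tier 1)
EOQ₂ = √(2×16,650×412/41.5008) = 574.97  (< 2,360 → use Q = 2,360 at tier-2 price)
TC(tier 1 (EOQ₁), Q≈569.9) = $2,155,273.14
TC(tier 2, Q≈2,360.0) = $2,145,781.64
Minimum at tier 2: $2,145,781.64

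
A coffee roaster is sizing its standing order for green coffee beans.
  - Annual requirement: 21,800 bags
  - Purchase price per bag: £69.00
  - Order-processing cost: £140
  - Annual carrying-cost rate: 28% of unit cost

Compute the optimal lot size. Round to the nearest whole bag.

Holding cost per bag per year: H = 28% × £69 = £19.3200
Optimal lot size Q* = (2 × 21,800 × £140 / £19.32)^½ ≈ 562.09

562 bags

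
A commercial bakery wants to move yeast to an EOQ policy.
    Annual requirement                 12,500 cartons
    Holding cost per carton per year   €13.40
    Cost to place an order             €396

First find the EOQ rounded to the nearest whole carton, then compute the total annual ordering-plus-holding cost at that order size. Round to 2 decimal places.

Q* = √(2·D·S / H) = √(2·12,500·396 / 13.4) = √738,806.0 ≈ 859.54 → Q = 860 cartons
Orders/yr = 12,500/860 = 14.535; ordering cost = 14.535 × €396 = €5,755.81
Average inventory = 860/2 = 430; holding cost = 430 × €13.4 = €5,762.00
Total = €5,755.81 + €5,762.00 = €11,517.81

€11,517.81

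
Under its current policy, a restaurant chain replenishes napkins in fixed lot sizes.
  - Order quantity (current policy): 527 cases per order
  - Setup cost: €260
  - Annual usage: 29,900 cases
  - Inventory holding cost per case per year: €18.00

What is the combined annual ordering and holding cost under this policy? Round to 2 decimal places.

€19,494.42

Orders/yr = 29,900/527 = 56.736; ordering cost = 56.736 × €260 = €14,751.42
Average inventory = 527/2 = 263.5; holding cost = 263.5 × €18 = €4,743.00
Total = €14,751.42 + €4,743.00 = €19,494.42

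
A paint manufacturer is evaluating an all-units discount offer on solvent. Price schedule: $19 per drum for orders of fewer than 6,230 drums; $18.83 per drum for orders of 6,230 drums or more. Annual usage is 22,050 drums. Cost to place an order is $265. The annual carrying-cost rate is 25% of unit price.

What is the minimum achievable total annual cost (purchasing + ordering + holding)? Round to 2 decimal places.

H₁ = 25%×$19 = $4.7500;  H₂ = 25%×$18.83 = $4.7075
EOQ₁ = √(2×22,050×265/4.7500) = 1,568.54  (< 6,230, feasible at tier 1)
EOQ₂ = √(2×22,050×265/4.7075) = 1,575.60  (< 6,230 → use Q = 6,230 at tier-2 price)
TC(tier 1 (EOQ₁), Q≈1,568.5) = $426,400.56
TC(tier 2, Q≈6,230.0) = $430,803.28
Minimum at tier 1 (EOQ₁): $426,400.56

$426,400.56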